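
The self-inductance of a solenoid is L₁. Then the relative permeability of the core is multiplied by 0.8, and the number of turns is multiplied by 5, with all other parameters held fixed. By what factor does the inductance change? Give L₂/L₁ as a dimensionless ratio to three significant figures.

L₂/L₁ = 20.0

For a solenoid, L ∝ μᵣN²A/ℓ.
L₂/L₁ = (0.8) × (5)^2 = 20.0.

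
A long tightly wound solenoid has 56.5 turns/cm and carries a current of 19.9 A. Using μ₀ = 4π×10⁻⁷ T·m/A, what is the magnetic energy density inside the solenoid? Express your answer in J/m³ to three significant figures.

u ≈ 7940 J/m³

B = μ₀nI = (4π×10⁻⁷)(5.650×10^3)(19.9) = 0.1413 T.
u = B²/(2μ₀) = (0.1413)²/(2×4π×10⁻⁷) = 7.943×10^3 J/m³.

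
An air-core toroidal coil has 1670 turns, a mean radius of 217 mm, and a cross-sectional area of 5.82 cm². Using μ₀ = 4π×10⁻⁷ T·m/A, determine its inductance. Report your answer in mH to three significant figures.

For a thin toroid, L = μ₀N²A/(2πR).
L = (4π×10⁻⁷)(1670)²(5.820×10^-4) / (2π×0.217 m) = 1.496×10^-3 H.

L ≈ 1.50 mH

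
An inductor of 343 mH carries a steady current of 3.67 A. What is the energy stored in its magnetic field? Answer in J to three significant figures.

U ≈ 2.31 J

Stored magnetic energy: U = ½LI².
U = ½(0.343 H)(3.67 A)² = 2.31 J.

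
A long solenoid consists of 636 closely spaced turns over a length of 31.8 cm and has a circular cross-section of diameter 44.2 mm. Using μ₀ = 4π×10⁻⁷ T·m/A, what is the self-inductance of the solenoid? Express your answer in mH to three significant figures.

L ≈ 2.45 mH

A = π(d/2)² = π(2.210×10^-2 m)² = 1.534×10^-3 m².
For a long solenoid, L = μ₀N²A/ℓ.
L = (4π×10⁻⁷)(636)²(1.534×10^-3)/(0.318 m) = 2.453×10^-3 H.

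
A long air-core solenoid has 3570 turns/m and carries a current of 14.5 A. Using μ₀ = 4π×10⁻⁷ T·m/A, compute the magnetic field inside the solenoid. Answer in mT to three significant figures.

Inside a long solenoid, B = μ₀nI.
B = (4π×10⁻⁷)(3.570×10^3 m⁻¹)(14.5 A) = 6.50498×10^-2 T.

B ≈ 65.0 mT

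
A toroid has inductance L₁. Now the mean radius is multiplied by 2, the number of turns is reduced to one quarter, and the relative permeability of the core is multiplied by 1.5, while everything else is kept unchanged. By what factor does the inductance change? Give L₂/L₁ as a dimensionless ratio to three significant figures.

For a toroid, L ∝ μᵣN²A/R.
L₂/L₁ = (2)^-1 × (0.25)^2 × (1.5) = 0.0469.

L₂/L₁ = 0.0469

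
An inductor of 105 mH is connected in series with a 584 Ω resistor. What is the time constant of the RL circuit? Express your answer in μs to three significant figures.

τ ≈ 180 μs

τ = L/R = (0.105 H)/(584 Ω) = 1.798×10^-4 s.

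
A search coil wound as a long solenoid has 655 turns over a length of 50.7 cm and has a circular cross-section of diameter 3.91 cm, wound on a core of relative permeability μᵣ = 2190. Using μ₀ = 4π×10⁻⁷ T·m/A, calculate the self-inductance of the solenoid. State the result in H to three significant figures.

L ≈ 2.80 H

A = π(d/2)² = π(1.955×10^-2 m)² = 1.201×10^-3 m².
For a long solenoid, L = μ₀μᵣN²A/ℓ.
L = (4π×10⁻⁷)(2190)(655)²(1.201×10^-3)/(0.507 m) = 2.796 H.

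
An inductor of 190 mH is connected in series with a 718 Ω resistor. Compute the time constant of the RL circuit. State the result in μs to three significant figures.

τ = L/R = (0.19 H)/(718 Ω) = 2.646×10^-4 s.

τ ≈ 265 μs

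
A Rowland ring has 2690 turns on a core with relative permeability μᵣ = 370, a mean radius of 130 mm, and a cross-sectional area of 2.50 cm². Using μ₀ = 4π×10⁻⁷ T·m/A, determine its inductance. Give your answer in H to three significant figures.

L ≈ 1.03 H

For a thin toroid, L = μ₀μᵣN²A/(2πR).
L = (4π×10⁻⁷)(370)(2690)²(2.500×10^-4) / (2π×0.13 m) = 1.03 H.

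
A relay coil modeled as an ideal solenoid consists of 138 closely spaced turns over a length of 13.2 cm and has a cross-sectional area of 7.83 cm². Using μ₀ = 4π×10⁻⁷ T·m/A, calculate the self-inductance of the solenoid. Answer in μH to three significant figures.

L ≈ 142 μH

A = 7.83 cm² = 7.830×10^-4 m².
For a long solenoid, L = μ₀N²A/ℓ.
L = (4π×10⁻⁷)(138)²(7.830×10^-4)/(0.132 m) = 1.420×10^-4 H.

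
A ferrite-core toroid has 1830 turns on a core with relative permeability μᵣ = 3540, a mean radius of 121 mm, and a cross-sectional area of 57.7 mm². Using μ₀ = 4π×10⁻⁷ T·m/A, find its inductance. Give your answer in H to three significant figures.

For a thin toroid, L = μ₀μᵣN²A/(2πR).
L = (4π×10⁻⁷)(3540)(1830)²(5.770×10^-5) / (2π×0.121 m) = 1.131 H.

L ≈ 1.13 H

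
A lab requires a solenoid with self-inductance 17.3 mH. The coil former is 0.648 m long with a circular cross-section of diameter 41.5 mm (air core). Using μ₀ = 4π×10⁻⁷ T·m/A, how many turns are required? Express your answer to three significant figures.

A = π(d/2)² = π(2.075×10^-2 m)² = 1.353×10^-3 m².
From L = μ₀N²A/ℓ, N = √(Lℓ / (μ₀A)).
N = √[(1.730×10^-2)(0.648) / ((4π×10⁻⁷)×1.353×10^-3)] = √(6.595×10^6) ≈ 2568.1.

N ≈ 2570 turns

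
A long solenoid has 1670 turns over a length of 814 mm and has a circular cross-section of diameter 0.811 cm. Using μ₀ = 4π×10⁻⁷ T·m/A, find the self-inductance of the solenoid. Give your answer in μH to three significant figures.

A = π(d/2)² = π(4.055×10^-3 m)² = 5.166×10^-5 m².
For a long solenoid, L = μ₀N²A/ℓ.
L = (4π×10⁻⁷)(1670)²(5.166×10^-5)/(0.814 m) = 2.224×10^-4 H.

L ≈ 222 μH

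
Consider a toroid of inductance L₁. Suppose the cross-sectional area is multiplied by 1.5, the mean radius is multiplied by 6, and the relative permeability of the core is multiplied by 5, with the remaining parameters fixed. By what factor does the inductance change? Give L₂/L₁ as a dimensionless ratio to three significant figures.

L₂/L₁ = 1.25

For a toroid, L ∝ μᵣN²A/R.
L₂/L₁ = (1.5) × (6)^-1 × (5) = 1.25.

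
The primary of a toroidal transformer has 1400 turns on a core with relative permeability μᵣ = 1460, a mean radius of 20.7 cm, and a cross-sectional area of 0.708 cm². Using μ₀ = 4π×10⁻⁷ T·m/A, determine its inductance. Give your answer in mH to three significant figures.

For a thin toroid, L = μ₀μᵣN²A/(2πR).
L = (4π×10⁻⁷)(1460)(1400)²(7.080×10^-5) / (2π×0.207 m) = 0.1958 H.

L ≈ 196 mH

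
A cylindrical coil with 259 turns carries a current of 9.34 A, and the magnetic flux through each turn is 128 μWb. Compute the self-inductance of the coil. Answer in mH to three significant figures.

L ≈ 3.55 mH

Self-inductance is defined by L = NΦ_B/I (flux linkage over current).
L = (259)(1.280×10^-4 Wb)/(9.34 A) = 3.549×10^-3 H.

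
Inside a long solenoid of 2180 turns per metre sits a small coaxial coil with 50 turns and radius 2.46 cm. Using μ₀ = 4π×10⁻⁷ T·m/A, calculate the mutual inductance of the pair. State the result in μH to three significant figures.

M ≈ 260 μH

The outer solenoid produces a uniform field B₁ = μ₀n₁I₁ across the inner coil,
so the flux linkage is N₂Φ = N₂B₁A₂ = μ₀n₁N₂A₂·I₁, giving M = μ₀n₁N₂A₂.
A₂ = πr² = π(2.460×10^-2 m)² = 1.901×10^-3 m².
M = (4π×10⁻⁷)(2180)(50)(1.901×10^-3) = 2.604×10^-4 H.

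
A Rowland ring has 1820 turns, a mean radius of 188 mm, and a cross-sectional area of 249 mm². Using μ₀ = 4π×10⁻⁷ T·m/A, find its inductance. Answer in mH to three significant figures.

For a thin toroid, L = μ₀N²A/(2πR).
L = (4π×10⁻⁷)(1820)²(2.490×10^-4) / (2π×0.188 m) = 8.774×10^-4 H.

L ≈ 0.877 mH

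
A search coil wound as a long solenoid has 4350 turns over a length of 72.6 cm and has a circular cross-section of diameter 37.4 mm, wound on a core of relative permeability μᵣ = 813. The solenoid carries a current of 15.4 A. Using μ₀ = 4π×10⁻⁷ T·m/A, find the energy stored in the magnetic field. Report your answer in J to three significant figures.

U ≈ 3470 J

A = π(d/2)² = π(1.870×10^-2 m)² = 1.099×10^-3 m².
L = μ₀μᵣN²A/ℓ = (4π×10⁻⁷)(813)(4350)²(1.099×10^-3)/(0.726) = 29.25 H.
U = ½LI² = ½(29.25)(15.4)² = 3.469×10^3 J.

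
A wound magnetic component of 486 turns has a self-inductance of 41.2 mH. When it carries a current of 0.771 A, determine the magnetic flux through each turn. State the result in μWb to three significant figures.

Φ_B ≈ 65.4 μWb

From L = NΦ_B/I, the flux per turn is Φ_B = LI/N.
Φ_B = (4.120×10^-2 H)(0.771 A)/486 = 6.536×10^-5 Wb.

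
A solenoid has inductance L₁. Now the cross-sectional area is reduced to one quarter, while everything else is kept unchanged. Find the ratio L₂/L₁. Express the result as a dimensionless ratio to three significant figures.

L₂/L₁ = 0.250

For a solenoid, L ∝ μᵣN²A/ℓ.
L₂/L₁ = (0.25) = 0.250.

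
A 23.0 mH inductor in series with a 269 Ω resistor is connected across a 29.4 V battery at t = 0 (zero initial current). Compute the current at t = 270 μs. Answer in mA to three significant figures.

τ = L/R = 2.300×10^-2/269 = 8.550×10^-5 s; final current I_∞ = ε/R = 29.4/269 = 0.1093 A.
I(t) = I_∞(1 − e^(−t/τ)) with t/τ = 3.158.
I = (0.1093)(1 − e^(−3.158)) = 0.1046 A.

I ≈ 105 mA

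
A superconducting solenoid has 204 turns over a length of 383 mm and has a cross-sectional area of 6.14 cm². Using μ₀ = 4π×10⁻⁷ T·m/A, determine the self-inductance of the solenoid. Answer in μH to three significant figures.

A = 6.14 cm² = 6.140×10^-4 m².
For a long solenoid, L = μ₀N²A/ℓ.
L = (4π×10⁻⁷)(204)²(6.140×10^-4)/(0.383 m) = 8.384×10^-5 H.

L ≈ 83.8 μH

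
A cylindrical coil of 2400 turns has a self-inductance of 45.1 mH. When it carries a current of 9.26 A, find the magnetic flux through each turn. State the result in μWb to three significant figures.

From L = NΦ_B/I, the flux per turn is Φ_B = LI/N.
Φ_B = (4.510×10^-2 H)(9.26 A)/2400 = 1.740×10^-4 Wb.

Φ_B ≈ 174 μWb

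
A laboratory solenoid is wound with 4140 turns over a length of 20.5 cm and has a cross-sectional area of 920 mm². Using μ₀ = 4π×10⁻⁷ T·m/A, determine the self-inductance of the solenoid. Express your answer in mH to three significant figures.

A = 920 mm² = 9.200×10^-4 m².
For a long solenoid, L = μ₀N²A/ℓ.
L = (4π×10⁻⁷)(4140)²(9.200×10^-4)/(0.205 m) = 9.666×10^-2 H.

L ≈ 96.7 mH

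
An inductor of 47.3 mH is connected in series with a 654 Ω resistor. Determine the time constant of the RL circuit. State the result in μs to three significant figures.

τ = L/R = (4.730×10^-2 H)/(654 Ω) = 7.232×10^-5 s.

τ ≈ 72.3 μs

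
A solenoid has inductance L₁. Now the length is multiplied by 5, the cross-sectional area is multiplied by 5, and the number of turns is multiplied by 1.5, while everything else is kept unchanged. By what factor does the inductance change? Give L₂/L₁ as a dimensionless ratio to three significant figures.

L₂/L₁ = 2.25

For a solenoid, L ∝ μᵣN²A/ℓ.
L₂/L₁ = (5)^-1 × (5) × (1.5)^2 = 2.25.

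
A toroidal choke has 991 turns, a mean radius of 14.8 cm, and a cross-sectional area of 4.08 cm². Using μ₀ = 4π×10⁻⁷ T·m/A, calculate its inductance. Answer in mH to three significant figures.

For a thin toroid, L = μ₀N²A/(2πR).
L = (4π×10⁻⁷)(991)²(4.080×10^-4) / (2π×0.148 m) = 5.4147×10^-4 H.

L ≈ 0.541 mH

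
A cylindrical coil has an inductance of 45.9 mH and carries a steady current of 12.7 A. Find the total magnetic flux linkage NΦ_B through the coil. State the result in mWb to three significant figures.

NΦ_B ≈ 583 mWb

From L = NΦ_B/I, the flux linkage is NΦ_B = LI.
NΦ_B = (4.590×10^-2 H)(12.7 A) = 0.5829 Wb.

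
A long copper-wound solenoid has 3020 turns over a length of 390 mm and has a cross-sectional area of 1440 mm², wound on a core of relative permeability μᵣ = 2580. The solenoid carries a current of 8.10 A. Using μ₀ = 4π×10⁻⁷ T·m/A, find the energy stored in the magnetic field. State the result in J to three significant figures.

A = 1440 mm² = 1.440×10^-3 m².
L = μ₀μᵣN²A/ℓ = (4π×10⁻⁷)(2580)(3020)²(1.440×10^-3)/(0.39) = 109.2 H.
U = ½LI² = ½(109.2)(8.10)² = 3.582×10^3 J.

U ≈ 3580 J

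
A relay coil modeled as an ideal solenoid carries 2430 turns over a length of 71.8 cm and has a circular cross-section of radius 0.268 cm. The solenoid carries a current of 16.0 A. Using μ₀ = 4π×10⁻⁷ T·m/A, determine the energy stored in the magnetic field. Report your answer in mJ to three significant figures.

U ≈ 29.8 mJ

A = πr² = π(2.680×10^-3 m)² = 2.256×10^-5 m².
L = μ₀N²A/ℓ = (4π×10⁻⁷)(2430)²(2.256×10^-5)/(0.718) = 2.332×10^-4 H.
U = ½LI² = ½(2.332×10^-4)(16.0)² = 2.9849×10^-2 J.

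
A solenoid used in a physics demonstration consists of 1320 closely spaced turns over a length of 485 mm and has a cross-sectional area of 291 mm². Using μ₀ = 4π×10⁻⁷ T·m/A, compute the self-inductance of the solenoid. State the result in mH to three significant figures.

L ≈ 1.31 mH

A = 291 mm² = 2.910×10^-4 m².
For a long solenoid, L = μ₀N²A/ℓ.
L = (4π×10⁻⁷)(1320)²(2.910×10^-4)/(0.485 m) = 1.314×10^-3 H.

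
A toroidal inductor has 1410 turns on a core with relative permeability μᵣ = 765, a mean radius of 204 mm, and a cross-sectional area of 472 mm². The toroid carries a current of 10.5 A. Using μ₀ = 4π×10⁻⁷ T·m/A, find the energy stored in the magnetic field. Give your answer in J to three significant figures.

L = μ₀μᵣN²A/(2πR) = (4π×10⁻⁷)(765)(1410)²(4.720×10^-4)/(2π×0.204) = 0.7038 H.
U = ½LI² = ½(0.7038)(10.5)² = 38.8 J.

U ≈ 38.8 J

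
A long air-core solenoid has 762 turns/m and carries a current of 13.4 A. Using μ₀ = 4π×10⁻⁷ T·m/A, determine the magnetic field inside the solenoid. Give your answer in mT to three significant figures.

Inside a long solenoid, B = μ₀nI.
B = (4π×10⁻⁷)(762 m⁻¹)(13.4 A) = 1.283×10^-2 T.

B ≈ 12.8 mT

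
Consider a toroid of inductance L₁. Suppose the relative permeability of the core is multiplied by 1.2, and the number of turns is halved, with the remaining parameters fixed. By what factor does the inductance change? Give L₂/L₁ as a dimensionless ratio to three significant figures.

L₂/L₁ = 0.300

For a toroid, L ∝ μᵣN²A/R.
L₂/L₁ = (1.2) × (0.5)^2 = 0.300.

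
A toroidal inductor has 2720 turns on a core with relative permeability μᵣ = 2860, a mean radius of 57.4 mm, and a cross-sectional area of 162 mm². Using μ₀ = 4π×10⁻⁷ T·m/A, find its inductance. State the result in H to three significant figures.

For a thin toroid, L = μ₀μᵣN²A/(2πR).
L = (4π×10⁻⁷)(2860)(2720)²(1.620×10^-4) / (2π×5.740×10^-2 m) = 11.94 H.

L ≈ 11.9 H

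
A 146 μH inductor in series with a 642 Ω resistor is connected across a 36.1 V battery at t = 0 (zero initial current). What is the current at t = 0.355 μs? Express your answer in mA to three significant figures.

τ = L/R = 1.460×10^-4/642 = 2.274×10^-7 s; final current I_∞ = ε/R = 36.1/642 = 5.623×10^-2 A.
I(t) = I_∞(1 − e^(−t/τ)) with t/τ = 1.561.
I = (5.623×10^-2)(1 − e^(−1.561)) = 4.443×10^-2 A.

I ≈ 44.4 mA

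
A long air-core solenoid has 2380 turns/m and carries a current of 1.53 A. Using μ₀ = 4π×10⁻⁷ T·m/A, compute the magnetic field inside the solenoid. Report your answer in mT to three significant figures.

Inside a long solenoid, B = μ₀nI.
B = (4π×10⁻⁷)(2.380×10^3 m⁻¹)(1.53 A) = 4.576×10^-3 T.

B ≈ 4.58 mT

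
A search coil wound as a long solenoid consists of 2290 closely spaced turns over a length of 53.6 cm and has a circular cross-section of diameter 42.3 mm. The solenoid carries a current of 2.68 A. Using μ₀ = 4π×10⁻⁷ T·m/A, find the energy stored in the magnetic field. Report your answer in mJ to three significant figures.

U ≈ 62.0 mJ

A = π(d/2)² = π(2.115×10^-2 m)² = 1.405×10^-3 m².
L = μ₀N²A/ℓ = (4π×10⁻⁷)(2290)²(1.405×10^-3)/(0.536) = 1.728×10^-2 H.
U = ½LI² = ½(1.728×10^-2)(2.68)² = 6.2048×10^-2 J.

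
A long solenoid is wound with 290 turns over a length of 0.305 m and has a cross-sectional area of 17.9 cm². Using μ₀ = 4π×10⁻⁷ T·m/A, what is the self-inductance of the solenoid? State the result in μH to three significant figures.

A = 17.9 cm² = 1.790×10^-3 m².
For a long solenoid, L = μ₀N²A/ℓ.
L = (4π×10⁻⁷)(290)²(1.790×10^-3)/(0.305 m) = 6.202×10^-4 H.

L ≈ 620 μH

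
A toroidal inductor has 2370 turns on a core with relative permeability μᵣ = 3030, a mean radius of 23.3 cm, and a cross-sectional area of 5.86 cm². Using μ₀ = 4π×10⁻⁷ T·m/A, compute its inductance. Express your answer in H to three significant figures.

L ≈ 8.56 H

For a thin toroid, L = μ₀μᵣN²A/(2πR).
L = (4π×10⁻⁷)(3030)(2370)²(5.860×10^-4) / (2π×0.233 m) = 8.561 H.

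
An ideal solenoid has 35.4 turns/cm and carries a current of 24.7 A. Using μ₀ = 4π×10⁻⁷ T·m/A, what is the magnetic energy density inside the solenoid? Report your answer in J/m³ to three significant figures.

u ≈ 4800 J/m³

B = μ₀nI = (4π×10⁻⁷)(3.540×10^3)(24.7) = 0.1099 T.
u = B²/(2μ₀) = (0.1099)²/(2×4π×10⁻⁷) = 4.804×10^3 J/m³.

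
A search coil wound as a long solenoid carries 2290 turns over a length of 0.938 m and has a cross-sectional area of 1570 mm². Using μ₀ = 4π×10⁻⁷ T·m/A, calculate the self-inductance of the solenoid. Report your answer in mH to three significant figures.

L ≈ 11.0 mH

A = 1570 mm² = 1.570×10^-3 m².
For a long solenoid, L = μ₀N²A/ℓ.
L = (4π×10⁻⁷)(2290)²(1.570×10^-3)/(0.938 m) = 1.103×10^-2 H.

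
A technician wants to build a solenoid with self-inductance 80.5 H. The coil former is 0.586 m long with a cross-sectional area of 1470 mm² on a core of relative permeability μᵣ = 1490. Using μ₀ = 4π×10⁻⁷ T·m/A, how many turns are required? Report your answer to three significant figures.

N ≈ 4140 turns

A = 1470 mm² = 1.470×10^-3 m².
From L = μ₀μᵣN²A/ℓ, N = √(Lℓ / (μ₀μᵣA)).
N = √[(80.5)(0.586) / ((4π×10⁻⁷)(1490)×1.470×10^-3)] = √(1.714×10^7) ≈ 4139.9.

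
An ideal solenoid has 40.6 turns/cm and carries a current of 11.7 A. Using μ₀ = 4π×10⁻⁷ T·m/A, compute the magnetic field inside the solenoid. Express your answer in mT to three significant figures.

B ≈ 59.7 mT

Inside a long solenoid, B = μ₀nI.
B = (4π×10⁻⁷)(4.060×10^3 m⁻¹)(11.7 A) = 5.969×10^-2 T.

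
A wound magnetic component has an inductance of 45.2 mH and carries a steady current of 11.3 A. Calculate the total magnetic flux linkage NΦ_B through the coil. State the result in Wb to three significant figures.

From L = NΦ_B/I, the flux linkage is NΦ_B = LI.
NΦ_B = (4.520×10^-2 H)(11.3 A) = 0.5108 Wb.

NΦ_B ≈ 0.511 Wb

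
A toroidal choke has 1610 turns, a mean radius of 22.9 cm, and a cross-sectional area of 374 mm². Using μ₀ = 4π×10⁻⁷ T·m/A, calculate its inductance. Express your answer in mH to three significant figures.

L ≈ 0.847 mH

For a thin toroid, L = μ₀N²A/(2πR).
L = (4π×10⁻⁷)(1610)²(3.740×10^-4) / (2π×0.229 m) = 8.467×10^-4 H.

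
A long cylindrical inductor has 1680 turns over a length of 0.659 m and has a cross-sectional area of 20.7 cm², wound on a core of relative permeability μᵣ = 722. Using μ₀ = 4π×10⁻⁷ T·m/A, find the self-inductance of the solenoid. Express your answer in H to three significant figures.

A = 20.7 cm² = 2.070×10^-3 m².
For a long solenoid, L = μ₀μᵣN²A/ℓ.
L = (4π×10⁻⁷)(722)(1680)²(2.070×10^-3)/(0.659 m) = 8.044 H.

L ≈ 8.04 H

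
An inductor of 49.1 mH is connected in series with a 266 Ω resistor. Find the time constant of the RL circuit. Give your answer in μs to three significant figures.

τ = L/R = (4.910×10^-2 H)/(266 Ω) = 1.846×10^-4 s.

τ ≈ 185 μs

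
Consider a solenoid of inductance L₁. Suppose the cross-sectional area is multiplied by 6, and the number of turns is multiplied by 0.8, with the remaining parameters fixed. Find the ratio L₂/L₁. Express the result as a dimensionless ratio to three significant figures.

L₂/L₁ = 3.84

For a solenoid, L ∝ μᵣN²A/ℓ.
L₂/L₁ = (6) × (0.8)^2 = 3.84.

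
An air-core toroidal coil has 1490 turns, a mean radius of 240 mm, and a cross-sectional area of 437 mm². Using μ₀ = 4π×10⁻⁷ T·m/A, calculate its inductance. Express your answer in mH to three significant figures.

L ≈ 0.808 mH

For a thin toroid, L = μ₀N²A/(2πR).
L = (4π×10⁻⁷)(1490)²(4.370×10^-4) / (2π×0.24 m) = 8.0849×10^-4 H.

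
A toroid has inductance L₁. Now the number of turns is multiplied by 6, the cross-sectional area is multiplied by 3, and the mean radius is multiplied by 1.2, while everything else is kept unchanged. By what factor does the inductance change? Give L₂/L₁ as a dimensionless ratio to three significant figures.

For a toroid, L ∝ μᵣN²A/R.
L₂/L₁ = (6)^2 × (3) × (1.2)^-1 = 90.0.

L₂/L₁ = 90.0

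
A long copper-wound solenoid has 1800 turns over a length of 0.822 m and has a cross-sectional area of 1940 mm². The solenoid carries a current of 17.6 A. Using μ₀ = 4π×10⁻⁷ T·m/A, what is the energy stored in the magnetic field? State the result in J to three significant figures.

A = 1940 mm² = 1.940×10^-3 m².
L = μ₀N²A/ℓ = (4π×10⁻⁷)(1800)²(1.940×10^-3)/(0.822) = 9.609×10^-3 H.
U = ½LI² = ½(9.609×10^-3)(17.6)² = 1.488 J.

U ≈ 1.49 J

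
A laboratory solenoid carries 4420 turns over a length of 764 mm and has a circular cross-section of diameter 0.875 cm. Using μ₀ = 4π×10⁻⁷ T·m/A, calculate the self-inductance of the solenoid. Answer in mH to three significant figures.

L ≈ 1.93 mH

A = π(d/2)² = π(4.375×10^-3 m)² = 6.013×10^-5 m².
For a long solenoid, L = μ₀N²A/ℓ.
L = (4π×10⁻⁷)(4420)²(6.013×10^-5)/(0.764 m) = 1.932×10^-3 H.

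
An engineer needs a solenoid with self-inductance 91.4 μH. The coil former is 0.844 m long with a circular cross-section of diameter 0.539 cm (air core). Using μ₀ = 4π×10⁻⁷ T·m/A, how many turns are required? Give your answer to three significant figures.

N ≈ 1640 turns

A = π(d/2)² = π(2.695×10^-3 m)² = 2.282×10^-5 m².
From L = μ₀N²A/ℓ, N = √(Lℓ / (μ₀A)).
N = √[(9.140×10^-5)(0.844) / ((4π×10⁻⁷)×2.282×10^-5)] = √(2.690×10^6) ≈ 1640.2.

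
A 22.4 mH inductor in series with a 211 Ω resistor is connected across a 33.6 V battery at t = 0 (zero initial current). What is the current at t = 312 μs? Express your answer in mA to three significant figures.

τ = L/R = 2.240×10^-2/211 = 1.062×10^-4 s; final current I_∞ = ε/R = 33.6/211 = 0.1592 A.
I(t) = I_∞(1 − e^(−t/τ)) with t/τ = 2.939.
I = (0.1592)(1 − e^(−2.939)) = 0.1508 A.

I ≈ 151 mA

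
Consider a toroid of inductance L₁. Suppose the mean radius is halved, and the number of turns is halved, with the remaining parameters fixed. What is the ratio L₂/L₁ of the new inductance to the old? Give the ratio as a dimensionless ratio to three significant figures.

L₂/L₁ = 0.500

For a toroid, L ∝ μᵣN²A/R.
L₂/L₁ = (0.5)^-1 × (0.5)^2 = 0.500.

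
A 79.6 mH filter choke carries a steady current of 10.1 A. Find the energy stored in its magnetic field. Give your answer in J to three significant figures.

U ≈ 4.06 J

Stored magnetic energy: U = ½LI².
U = ½(7.960×10^-2 H)(10.1 A)² = 4.06 J.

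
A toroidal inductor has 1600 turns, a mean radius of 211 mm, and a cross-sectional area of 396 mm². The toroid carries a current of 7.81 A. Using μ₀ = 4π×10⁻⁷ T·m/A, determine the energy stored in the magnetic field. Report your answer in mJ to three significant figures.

L = μ₀N²A/(2πR) = (4π×10⁻⁷)(1600)²(3.960×10^-4)/(2π×0.211) = 9.609×10^-4 H.
U = ½LI² = ½(9.609×10^-4)(7.81)² = 2.931×10^-2 J.

U ≈ 29.3 mJ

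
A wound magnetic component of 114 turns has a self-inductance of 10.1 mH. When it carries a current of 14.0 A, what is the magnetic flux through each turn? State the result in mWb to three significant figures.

From L = NΦ_B/I, the flux per turn is Φ_B = LI/N.
Φ_B = (1.010×10^-2 H)(14.0 A)/114 = 1.240×10^-3 Wb.

Φ_B ≈ 1.24 mWb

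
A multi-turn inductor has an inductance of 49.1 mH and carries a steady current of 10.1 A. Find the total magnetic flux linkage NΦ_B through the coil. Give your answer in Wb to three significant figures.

From L = NΦ_B/I, the flux linkage is NΦ_B = LI.
NΦ_B = (4.910×10^-2 H)(10.1 A) = 0.4959 Wb.

NΦ_B ≈ 0.496 Wb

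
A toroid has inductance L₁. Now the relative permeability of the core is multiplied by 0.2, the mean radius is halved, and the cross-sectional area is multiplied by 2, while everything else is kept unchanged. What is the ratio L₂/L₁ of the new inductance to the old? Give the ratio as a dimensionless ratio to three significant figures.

For a toroid, L ∝ μᵣN²A/R.
L₂/L₁ = (0.2) × (0.5)^-1 × (2) = 0.800.

L₂/L₁ = 0.800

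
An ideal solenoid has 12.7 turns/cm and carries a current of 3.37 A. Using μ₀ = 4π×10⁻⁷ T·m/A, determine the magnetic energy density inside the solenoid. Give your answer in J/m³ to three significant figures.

B = μ₀nI = (4π×10⁻⁷)(1.270×10^3)(3.37) = 5.378×10^-3 T.
u = B²/(2μ₀) = (5.378×10^-3)²/(2×4π×10⁻⁷) = 11.51 J/m³.

u ≈ 11.5 J/m³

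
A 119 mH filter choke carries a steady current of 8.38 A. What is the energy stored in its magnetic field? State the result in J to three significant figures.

U ≈ 4.18 J

Stored magnetic energy: U = ½LI².
U = ½(0.119 H)(8.38 A)² = 4.178 J.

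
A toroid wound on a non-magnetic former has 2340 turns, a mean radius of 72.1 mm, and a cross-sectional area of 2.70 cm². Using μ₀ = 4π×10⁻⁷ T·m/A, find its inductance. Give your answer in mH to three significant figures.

For a thin toroid, L = μ₀N²A/(2πR).
L = (4π×10⁻⁷)(2340)²(2.700×10^-4) / (2π×7.210×10^-2 m) = 4.101×10^-3 H.

L ≈ 4.10 mH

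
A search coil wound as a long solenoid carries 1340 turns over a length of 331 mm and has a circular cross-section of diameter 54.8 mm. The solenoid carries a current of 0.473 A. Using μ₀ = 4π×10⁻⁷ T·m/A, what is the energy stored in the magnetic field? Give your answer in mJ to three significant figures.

U ≈ 1.80 mJ

A = π(d/2)² = π(2.740×10^-2 m)² = 2.359×10^-3 m².
L = μ₀N²A/ℓ = (4π×10⁻⁷)(1340)²(2.359×10^-3)/(0.331) = 1.608×10^-2 H.
U = ½LI² = ½(1.608×10^-2)(0.473)² = 1.799×10^-3 J.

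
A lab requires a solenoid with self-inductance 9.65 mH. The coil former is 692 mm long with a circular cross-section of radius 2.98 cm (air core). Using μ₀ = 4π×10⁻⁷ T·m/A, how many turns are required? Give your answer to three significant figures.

N ≈ 1380 turns

A = πr² = π(2.980×10^-2 m)² = 2.790×10^-3 m².
From L = μ₀N²A/ℓ, N = √(Lℓ / (μ₀A)).
N = √[(9.650×10^-3)(0.692) / ((4π×10⁻⁷)×2.790×10^-3)] = √(1.9048×10^6) ≈ 1380.1.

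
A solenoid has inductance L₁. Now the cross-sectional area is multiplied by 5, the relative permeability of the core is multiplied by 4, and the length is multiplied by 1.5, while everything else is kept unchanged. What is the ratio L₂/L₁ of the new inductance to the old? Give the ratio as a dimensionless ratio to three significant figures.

L₂/L₁ = 13.3

For a solenoid, L ∝ μᵣN²A/ℓ.
L₂/L₁ = (5) × (4) × (1.5)^-1 = 13.3.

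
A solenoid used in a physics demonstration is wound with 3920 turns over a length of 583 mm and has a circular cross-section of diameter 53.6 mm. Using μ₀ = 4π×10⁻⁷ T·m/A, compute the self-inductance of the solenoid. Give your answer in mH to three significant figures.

L ≈ 74.7 mH

A = π(d/2)² = π(2.680×10^-2 m)² = 2.256×10^-3 m².
For a long solenoid, L = μ₀N²A/ℓ.
L = (4π×10⁻⁷)(3920)²(2.256×10^-3)/(0.583 m) = 7.474×10^-2 H.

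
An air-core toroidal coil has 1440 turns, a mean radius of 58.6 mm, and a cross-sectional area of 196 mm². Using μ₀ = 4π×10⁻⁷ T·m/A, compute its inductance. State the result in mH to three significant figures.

For a thin toroid, L = μ₀N²A/(2πR).
L = (4π×10⁻⁷)(1440)²(1.960×10^-4) / (2π×5.860×10^-2 m) = 1.387×10^-3 H.

L ≈ 1.39 mH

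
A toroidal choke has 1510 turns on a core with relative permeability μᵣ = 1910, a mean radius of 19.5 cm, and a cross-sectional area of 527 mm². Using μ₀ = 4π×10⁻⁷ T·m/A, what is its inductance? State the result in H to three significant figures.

For a thin toroid, L = μ₀μᵣN²A/(2πR).
L = (4π×10⁻⁷)(1910)(1510)²(5.270×10^-4) / (2π×0.195 m) = 2.354 H.

L ≈ 2.35 H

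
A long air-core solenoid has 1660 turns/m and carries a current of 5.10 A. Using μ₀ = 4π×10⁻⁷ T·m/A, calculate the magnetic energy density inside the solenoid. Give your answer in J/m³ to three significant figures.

u ≈ 45.0 J/m³

B = μ₀nI = (4π×10⁻⁷)(1.660×10^3)(5.10) = 1.064×10^-2 T.
u = B²/(2μ₀) = (1.064×10^-2)²/(2×4π×10⁻⁷) = 45.03 J/m³.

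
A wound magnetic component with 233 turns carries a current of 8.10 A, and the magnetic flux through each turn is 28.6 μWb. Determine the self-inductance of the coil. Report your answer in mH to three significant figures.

L ≈ 0.823 mH

Self-inductance is defined by L = NΦ_B/I (flux linkage over current).
L = (233)(2.860×10^-5 Wb)/(8.10 A) = 8.227×10^-4 H.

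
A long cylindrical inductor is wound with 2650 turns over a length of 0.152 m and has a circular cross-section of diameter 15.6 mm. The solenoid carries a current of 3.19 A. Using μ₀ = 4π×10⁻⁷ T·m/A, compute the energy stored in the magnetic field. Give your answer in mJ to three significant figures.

U ≈ 56.5 mJ

A = π(d/2)² = π(7.800×10^-3 m)² = 1.911×10^-4 m².
L = μ₀N²A/ℓ = (4π×10⁻⁷)(2650)²(1.911×10^-4)/(0.152) = 1.110×10^-2 H.
U = ½LI² = ½(1.110×10^-2)(3.19)² = 5.646×10^-2 J.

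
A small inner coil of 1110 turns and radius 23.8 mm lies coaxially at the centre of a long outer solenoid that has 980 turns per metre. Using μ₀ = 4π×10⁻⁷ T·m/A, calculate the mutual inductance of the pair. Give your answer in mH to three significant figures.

M ≈ 2.43 mH

The outer solenoid produces a uniform field B₁ = μ₀n₁I₁ across the inner coil,
so the flux linkage is N₂Φ = N₂B₁A₂ = μ₀n₁N₂A₂·I₁, giving M = μ₀n₁N₂A₂.
A₂ = πr² = π(2.380×10^-2 m)² = 1.780×10^-3 m².
M = (4π×10⁻⁷)(980)(1110)(1.780×10^-3) = 2.433×10^-3 H.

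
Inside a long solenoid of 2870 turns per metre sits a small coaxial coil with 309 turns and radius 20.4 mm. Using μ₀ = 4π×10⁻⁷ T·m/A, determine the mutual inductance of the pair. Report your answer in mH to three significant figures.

The outer solenoid produces a uniform field B₁ = μ₀n₁I₁ across the inner coil,
so the flux linkage is N₂Φ = N₂B₁A₂ = μ₀n₁N₂A₂·I₁, giving M = μ₀n₁N₂A₂.
A₂ = πr² = π(2.040×10^-2 m)² = 1.307×10^-3 m².
M = (4π×10⁻⁷)(2870)(309)(1.307×10^-3) = 1.457×10^-3 H.

M ≈ 1.46 mH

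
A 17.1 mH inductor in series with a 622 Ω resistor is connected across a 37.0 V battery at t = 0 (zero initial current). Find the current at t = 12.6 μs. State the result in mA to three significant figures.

I ≈ 21.9 mA

τ = L/R = 1.710×10^-2/622 = 2.749×10^-5 s; final current I_∞ = ε/R = 37.0/622 = 5.949×10^-2 A.
I(t) = I_∞(1 − e^(−t/τ)) with t/τ = 0.458.
I = (5.949×10^-2)(1 − e^(−0.458)) = 2.187×10^-2 A.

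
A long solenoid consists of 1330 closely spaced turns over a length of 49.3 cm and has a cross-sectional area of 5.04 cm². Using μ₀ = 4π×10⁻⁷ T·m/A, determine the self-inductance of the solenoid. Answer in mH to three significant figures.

L ≈ 2.27 mH

A = 5.04 cm² = 5.040×10^-4 m².
For a long solenoid, L = μ₀N²A/ℓ.
L = (4π×10⁻⁷)(1330)²(5.040×10^-4)/(0.493 m) = 2.272×10^-3 H.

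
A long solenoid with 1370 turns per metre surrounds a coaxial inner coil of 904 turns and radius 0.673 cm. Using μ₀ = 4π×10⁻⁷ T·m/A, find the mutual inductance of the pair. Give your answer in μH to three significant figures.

M ≈ 221 μH

The outer solenoid produces a uniform field B₁ = μ₀n₁I₁ across the inner coil,
so the flux linkage is N₂Φ = N₂B₁A₂ = μ₀n₁N₂A₂·I₁, giving M = μ₀n₁N₂A₂.
A₂ = πr² = π(6.730×10^-3 m)² = 1.423×10^-4 m².
M = (4π×10⁻⁷)(1370)(904)(1.423×10^-4) = 2.2145×10^-4 H.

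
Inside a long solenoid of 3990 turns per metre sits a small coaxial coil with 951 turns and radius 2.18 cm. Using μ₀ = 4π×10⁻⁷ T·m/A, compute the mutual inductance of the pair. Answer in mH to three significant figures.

M ≈ 7.12 mH

The outer solenoid produces a uniform field B₁ = μ₀n₁I₁ across the inner coil,
so the flux linkage is N₂Φ = N₂B₁A₂ = μ₀n₁N₂A₂·I₁, giving M = μ₀n₁N₂A₂.
A₂ = πr² = π(2.180×10^-2 m)² = 1.493×10^-3 m².
M = (4π×10⁻⁷)(3990)(951)(1.493×10^-3) = 7.119×10^-3 H.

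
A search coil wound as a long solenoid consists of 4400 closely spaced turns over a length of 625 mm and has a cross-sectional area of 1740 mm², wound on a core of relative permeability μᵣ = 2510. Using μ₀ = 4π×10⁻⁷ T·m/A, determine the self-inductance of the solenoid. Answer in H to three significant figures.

A = 1740 mm² = 1.740×10^-3 m².
For a long solenoid, L = μ₀μᵣN²A/ℓ.
L = (4π×10⁻⁷)(2510)(4400)²(1.740×10^-3)/(0.625 m) = 170 H.

L ≈ 170 H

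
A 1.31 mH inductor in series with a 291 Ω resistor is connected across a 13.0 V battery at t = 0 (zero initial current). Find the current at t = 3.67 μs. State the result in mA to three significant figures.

τ = L/R = 1.310×10^-3/291 = 4.502×10^-6 s; final current I_∞ = ε/R = 13.0/291 = 4.467×10^-2 A.
I(t) = I_∞(1 − e^(−t/τ)) with t/τ = 0.815.
I = (4.467×10^-2)(1 − e^(−0.815)) = 2.490×10^-2 A.

I ≈ 24.9 mA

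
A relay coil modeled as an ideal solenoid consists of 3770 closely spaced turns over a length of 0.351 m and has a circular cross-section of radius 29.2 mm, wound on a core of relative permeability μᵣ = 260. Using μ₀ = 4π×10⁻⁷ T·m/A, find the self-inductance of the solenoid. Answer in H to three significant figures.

A = πr² = π(2.920×10^-2 m)² = 2.679×10^-3 m².
For a long solenoid, L = μ₀μᵣN²A/ℓ.
L = (4π×10⁻⁷)(260)(3770)²(2.679×10^-3)/(0.351 m) = 35.44 H.

L ≈ 35.4 H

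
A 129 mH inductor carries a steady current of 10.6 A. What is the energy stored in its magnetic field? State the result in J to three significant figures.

Stored magnetic energy: U = ½LI².
U = ½(0.129 H)(10.6 A)² = 7.247 J.

U ≈ 7.25 J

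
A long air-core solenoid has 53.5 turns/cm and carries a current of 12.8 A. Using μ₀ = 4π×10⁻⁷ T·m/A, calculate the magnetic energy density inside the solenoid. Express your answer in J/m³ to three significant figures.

u ≈ 2950 J/m³

B = μ₀nI = (4π×10⁻⁷)(5.350×10^3)(12.8) = 8.605×10^-2 T.
u = B²/(2μ₀) = (8.605×10^-2)²/(2×4π×10⁻⁷) = 2.947×10^3 J/m³.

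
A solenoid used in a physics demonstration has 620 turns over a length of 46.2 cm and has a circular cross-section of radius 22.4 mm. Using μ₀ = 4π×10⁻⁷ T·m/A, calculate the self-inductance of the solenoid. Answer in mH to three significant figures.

L ≈ 1.65 mH

A = πr² = π(2.240×10^-2 m)² = 1.576×10^-3 m².
For a long solenoid, L = μ₀N²A/ℓ.
L = (4π×10⁻⁷)(620)²(1.576×10^-3)/(0.462 m) = 1.648×10^-3 H.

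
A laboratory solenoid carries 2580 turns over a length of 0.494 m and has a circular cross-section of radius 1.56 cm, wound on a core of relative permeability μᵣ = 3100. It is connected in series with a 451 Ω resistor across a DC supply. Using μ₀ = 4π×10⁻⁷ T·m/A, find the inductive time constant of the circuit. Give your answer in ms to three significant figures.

τ ≈ 89.0 ms

A = πr² = π(1.560×10^-2 m)² = 7.645×10^-4 m².
L = μ₀μᵣN²A/ℓ = (4π×10⁻⁷)(3100)(2580)²(7.645×10^-4)/(0.494) = 40.13 H.
τ = L/R = (40.13)/(451) = 8.898×10^-2 s.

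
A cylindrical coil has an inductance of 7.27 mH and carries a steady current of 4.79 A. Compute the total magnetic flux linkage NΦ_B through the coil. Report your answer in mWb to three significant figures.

From L = NΦ_B/I, the flux linkage is NΦ_B = LI.
NΦ_B = (7.270×10^-3 H)(4.79 A) = 3.482×10^-2 Wb.

NΦ_B ≈ 34.8 mWb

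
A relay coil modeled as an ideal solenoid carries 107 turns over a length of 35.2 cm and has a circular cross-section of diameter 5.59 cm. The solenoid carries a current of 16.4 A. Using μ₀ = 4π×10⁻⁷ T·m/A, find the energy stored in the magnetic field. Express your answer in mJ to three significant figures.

A = π(d/2)² = π(2.795×10^-2 m)² = 2.454×10^-3 m².
L = μ₀N²A/ℓ = (4π×10⁻⁷)(107)²(2.454×10^-3)/(0.352) = 1.003×10^-4 H.
U = ½LI² = ½(1.003×10^-4)(16.4)² = 1.349×10^-2 J.

U ≈ 13.5 mJ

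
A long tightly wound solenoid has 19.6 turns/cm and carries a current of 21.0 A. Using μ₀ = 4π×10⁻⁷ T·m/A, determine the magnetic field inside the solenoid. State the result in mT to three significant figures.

B ≈ 51.7 mT

Inside a long solenoid, B = μ₀nI.
B = (4π×10⁻⁷)(1.960×10^3 m⁻¹)(21.0 A) = 5.172×10^-2 T.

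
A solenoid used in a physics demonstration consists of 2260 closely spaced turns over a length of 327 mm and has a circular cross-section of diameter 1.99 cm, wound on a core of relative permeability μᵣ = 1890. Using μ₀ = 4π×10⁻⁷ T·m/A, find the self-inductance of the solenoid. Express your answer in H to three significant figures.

A = π(d/2)² = π(9.950×10^-3 m)² = 3.110×10^-4 m².
For a long solenoid, L = μ₀μᵣN²A/ℓ.
L = (4π×10⁻⁷)(1890)(2260)²(3.110×10^-4)/(0.327 m) = 11.54 H.

L ≈ 11.5 H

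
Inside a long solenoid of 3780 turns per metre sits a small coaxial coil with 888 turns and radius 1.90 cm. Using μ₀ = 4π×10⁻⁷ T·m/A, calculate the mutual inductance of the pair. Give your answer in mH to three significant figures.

M ≈ 4.78 mH

The outer solenoid produces a uniform field B₁ = μ₀n₁I₁ across the inner coil,
so the flux linkage is N₂Φ = N₂B₁A₂ = μ₀n₁N₂A₂·I₁, giving M = μ₀n₁N₂A₂.
A₂ = πr² = π(1.900×10^-2 m)² = 1.134×10^-3 m².
M = (4π×10⁻⁷)(3780)(888)(1.134×10^-3) = 4.784×10^-3 H.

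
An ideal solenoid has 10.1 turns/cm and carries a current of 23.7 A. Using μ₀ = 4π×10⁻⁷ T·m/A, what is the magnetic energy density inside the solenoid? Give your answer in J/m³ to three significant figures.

u ≈ 360 J/m³

B = μ₀nI = (4π×10⁻⁷)(1.010×10^3)(23.7) = 3.008×10^-2 T.
u = B²/(2μ₀) = (3.008×10^-2)²/(2×4π×10⁻⁷) = 360 J/m³.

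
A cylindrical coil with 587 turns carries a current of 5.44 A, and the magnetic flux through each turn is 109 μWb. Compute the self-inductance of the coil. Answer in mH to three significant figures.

Self-inductance is defined by L = NΦ_B/I (flux linkage over current).
L = (587)(1.090×10^-4 Wb)/(5.44 A) = 1.176×10^-2 H.

L ≈ 11.8 mH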